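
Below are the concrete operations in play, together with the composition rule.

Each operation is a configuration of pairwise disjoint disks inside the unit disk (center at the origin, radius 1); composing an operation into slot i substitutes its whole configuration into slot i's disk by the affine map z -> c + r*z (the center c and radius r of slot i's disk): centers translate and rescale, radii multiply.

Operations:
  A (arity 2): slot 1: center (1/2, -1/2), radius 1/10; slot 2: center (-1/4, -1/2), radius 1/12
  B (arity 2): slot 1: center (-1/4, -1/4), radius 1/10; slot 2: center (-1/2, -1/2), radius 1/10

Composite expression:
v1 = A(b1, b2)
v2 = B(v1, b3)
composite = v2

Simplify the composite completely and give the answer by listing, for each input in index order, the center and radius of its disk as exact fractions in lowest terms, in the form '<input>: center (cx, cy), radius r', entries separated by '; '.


b1: center (-1/5, -3/10), radius 1/100; b2: center (-11/40, -3/10), radius 1/120; b3: center (-1/2, -1/2), radius 1/10

Below B, radii multiply path by path; the b-disk centers shift.
input b1: applying the 2 nested substitutions gives center (-1/5, -3/10), radius 1/100
input b2: applying the 2 nested substitutions gives center (-11/40, -3/10), radius 1/120
input b3: applying the 1 nested substitution gives center (-1/2, -1/2), radius 1/10


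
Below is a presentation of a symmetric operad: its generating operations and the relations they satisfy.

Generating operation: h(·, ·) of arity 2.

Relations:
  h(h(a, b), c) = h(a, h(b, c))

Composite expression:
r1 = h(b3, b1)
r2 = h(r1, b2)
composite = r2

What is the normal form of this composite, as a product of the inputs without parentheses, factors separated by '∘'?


b3 ∘ b1 ∘ b2

Under associativity of h, the answer is the b's in reading order.
h(b3, b1) unparenthesizes to b3 ∘ b1
h(h(b3, b1), b2) unparenthesizes to b3 ∘ b1 ∘ b2


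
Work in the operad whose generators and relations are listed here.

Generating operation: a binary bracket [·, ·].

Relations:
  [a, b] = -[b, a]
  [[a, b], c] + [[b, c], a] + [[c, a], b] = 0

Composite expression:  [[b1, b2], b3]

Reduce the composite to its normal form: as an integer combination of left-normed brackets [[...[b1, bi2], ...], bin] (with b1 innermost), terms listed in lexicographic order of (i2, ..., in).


Antisymmetry and Jacobi reduce to b1-anchored left-normed brackets.
Composite bracket: [[b1, b2], b3]
Under [a, b] = ab - ba we get 4 signed associative words (2^2 = 4).
The b1-initial words carry the normal form:
  the word b1b2b3 carries sign +1 and contributes +[[b1, b2], b3]

[[b1, b2], b3]


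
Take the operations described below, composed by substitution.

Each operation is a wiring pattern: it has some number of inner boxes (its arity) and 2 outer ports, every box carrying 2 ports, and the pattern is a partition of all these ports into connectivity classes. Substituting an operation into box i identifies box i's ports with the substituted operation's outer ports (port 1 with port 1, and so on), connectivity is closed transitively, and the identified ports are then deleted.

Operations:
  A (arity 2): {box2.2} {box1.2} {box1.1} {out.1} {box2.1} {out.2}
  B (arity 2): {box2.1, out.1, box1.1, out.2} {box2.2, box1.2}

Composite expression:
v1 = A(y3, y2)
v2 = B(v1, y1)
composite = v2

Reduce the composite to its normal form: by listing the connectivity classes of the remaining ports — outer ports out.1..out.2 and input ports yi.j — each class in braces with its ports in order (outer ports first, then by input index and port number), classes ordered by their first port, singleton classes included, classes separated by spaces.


{out.1, out.2, y1.1} {y1.2} {y2.1} {y2.2} {y3.1} {y3.2}

Two ports join when wires chain via B-identified ports.
composing A on (y3, y2), with out.j its own outer ports: {out.1} {out.2} {y2.1} {y2.2} {y3.1} {y3.2}
composing B on (y3, y2, y1), with out.j its own outer ports: {out.1, out.2, y1.1} {y1.2} {y2.1} {y2.2} {y3.1} {y3.2}


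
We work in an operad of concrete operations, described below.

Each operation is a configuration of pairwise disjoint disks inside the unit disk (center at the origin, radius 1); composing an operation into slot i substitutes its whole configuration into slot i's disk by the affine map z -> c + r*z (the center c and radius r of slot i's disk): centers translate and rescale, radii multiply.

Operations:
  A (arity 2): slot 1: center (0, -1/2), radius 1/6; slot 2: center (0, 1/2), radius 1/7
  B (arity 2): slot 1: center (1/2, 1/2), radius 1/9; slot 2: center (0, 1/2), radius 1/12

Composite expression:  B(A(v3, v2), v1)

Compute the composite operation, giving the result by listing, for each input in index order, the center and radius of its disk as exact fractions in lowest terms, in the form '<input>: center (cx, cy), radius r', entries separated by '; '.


Only the slot chain above each v matters under B; compose those maps.
for v3, the 2-step affine chain lands on center (1/2, 4/9), radius 1/54
for v2, the 2-step affine chain lands on center (1/2, 5/9), radius 1/63
for v1, the 1-step affine chain lands on center (0, 1/2), radius 1/12

v1: center (0, 1/2), radius 1/12; v2: center (1/2, 5/9), radius 1/63; v3: center (1/2, 4/9), radius 1/54


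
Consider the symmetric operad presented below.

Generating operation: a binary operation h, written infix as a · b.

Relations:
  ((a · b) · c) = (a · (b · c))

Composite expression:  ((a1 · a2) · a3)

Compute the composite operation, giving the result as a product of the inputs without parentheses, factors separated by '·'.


a1 · a2 · a3

The h-tree's shape is irrelevant; the a-reading-order decides.
(a1 · a2) linearizes to a1 · a2
((a1 · a2) · a3) linearizes to a1 · a2 · a3


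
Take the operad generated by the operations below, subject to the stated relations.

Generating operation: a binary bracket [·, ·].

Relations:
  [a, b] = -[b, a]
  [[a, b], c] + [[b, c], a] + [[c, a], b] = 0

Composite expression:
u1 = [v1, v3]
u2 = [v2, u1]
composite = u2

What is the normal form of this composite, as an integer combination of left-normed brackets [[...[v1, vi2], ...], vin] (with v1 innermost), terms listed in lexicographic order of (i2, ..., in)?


-[[v1, v3], v2]

In the tensor algebra, words opening v1 carry the v1-anchored form.
Composite bracket: [v2, [v1, v3]]
Under [a, b] = ab - ba we get 4 signed associative words (2^2 = 4).
Coefficients come from the v1-initial words:
  the word v1v3v2 carries sign -1 and contributes -[[v1, v3], v2]


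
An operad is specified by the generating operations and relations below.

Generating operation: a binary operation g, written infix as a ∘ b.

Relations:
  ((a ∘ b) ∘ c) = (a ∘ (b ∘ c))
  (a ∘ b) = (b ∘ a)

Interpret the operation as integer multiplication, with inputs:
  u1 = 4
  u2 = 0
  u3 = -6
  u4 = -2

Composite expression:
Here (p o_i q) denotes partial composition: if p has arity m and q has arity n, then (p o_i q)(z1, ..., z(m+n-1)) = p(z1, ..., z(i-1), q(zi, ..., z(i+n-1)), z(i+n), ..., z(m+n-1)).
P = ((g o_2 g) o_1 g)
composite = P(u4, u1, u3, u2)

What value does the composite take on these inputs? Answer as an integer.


0

(u4 ∘ u1) = -8
(u3 ∘ u2) = 0
((u4 ∘ u1) ∘ (u3 ∘ u2)) = 0


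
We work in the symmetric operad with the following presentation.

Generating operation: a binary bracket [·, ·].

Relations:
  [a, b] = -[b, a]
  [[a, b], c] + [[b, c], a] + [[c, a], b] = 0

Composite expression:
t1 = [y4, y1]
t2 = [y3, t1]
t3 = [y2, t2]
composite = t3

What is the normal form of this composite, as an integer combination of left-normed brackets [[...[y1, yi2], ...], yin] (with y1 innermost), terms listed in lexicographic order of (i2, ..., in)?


-[[[y1, y4], y3], y2]


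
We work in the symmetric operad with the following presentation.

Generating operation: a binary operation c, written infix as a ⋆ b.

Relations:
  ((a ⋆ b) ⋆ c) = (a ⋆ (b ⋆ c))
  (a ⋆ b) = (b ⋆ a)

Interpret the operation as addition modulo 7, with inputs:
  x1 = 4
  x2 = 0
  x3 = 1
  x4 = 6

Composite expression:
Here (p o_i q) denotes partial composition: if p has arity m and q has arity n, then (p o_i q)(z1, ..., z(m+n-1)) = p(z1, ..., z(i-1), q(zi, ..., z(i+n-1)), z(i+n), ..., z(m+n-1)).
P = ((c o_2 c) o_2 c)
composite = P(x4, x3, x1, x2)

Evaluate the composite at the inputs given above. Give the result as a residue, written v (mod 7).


4 (mod 7)

(x3 ⋆ x1) = 5
((x3 ⋆ x1) ⋆ x2) = 5
(x4 ⋆ ((x3 ⋆ x1) ⋆ x2)) = 4


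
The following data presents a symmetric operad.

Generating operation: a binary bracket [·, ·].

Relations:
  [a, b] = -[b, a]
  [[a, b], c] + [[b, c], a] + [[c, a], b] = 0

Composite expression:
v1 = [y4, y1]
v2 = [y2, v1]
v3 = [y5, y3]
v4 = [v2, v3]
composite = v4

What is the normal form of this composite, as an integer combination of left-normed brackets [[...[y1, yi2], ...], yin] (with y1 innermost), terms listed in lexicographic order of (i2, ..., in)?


-[[[[y1, y4], y2], y3], y5] + [[[[y1, y4], y2], y5], y3]


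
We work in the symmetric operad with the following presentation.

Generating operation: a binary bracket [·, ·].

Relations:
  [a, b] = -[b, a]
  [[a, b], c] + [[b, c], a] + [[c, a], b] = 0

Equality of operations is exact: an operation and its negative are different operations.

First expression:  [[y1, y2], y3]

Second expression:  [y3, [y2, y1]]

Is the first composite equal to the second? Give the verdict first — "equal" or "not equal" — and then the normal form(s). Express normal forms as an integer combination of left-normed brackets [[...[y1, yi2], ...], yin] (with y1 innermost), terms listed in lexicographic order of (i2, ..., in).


The first composite normalizes to [[y1, y2], y3]
The second composite normalizes to [[y1, y2], y3]
One common form — equal.

equal; both compose to [[y1, y2], y3]


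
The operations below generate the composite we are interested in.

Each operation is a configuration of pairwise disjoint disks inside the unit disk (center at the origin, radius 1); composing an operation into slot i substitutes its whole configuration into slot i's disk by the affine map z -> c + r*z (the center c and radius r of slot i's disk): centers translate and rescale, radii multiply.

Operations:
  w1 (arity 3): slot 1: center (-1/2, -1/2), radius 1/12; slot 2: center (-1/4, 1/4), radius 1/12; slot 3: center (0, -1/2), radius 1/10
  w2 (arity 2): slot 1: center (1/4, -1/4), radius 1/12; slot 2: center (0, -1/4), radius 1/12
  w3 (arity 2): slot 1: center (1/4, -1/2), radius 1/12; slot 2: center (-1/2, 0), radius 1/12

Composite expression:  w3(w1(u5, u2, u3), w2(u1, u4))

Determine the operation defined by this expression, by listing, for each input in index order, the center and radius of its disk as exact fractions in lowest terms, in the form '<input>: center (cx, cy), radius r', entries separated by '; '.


Each u-disk chains the slot maps above it in w3; radii multiply.
tracing u5 down its 2-map path: center (5/24, -13/24), radius 1/144
tracing u2 down its 2-map path: center (11/48, -23/48), radius 1/144
tracing u3 down its 2-map path: center (1/4, -13/24), radius 1/120
tracing u1 down its 2-map path: center (-23/48, -1/48), radius 1/144
tracing u4 down its 2-map path: center (-1/2, -1/48), radius 1/144

u1: center (-23/48, -1/48), radius 1/144; u2: center (11/48, -23/48), radius 1/144; u3: center (1/4, -13/24), radius 1/120; u4: center (-1/2, -1/48), radius 1/144; u5: center (5/24, -13/24), radius 1/144


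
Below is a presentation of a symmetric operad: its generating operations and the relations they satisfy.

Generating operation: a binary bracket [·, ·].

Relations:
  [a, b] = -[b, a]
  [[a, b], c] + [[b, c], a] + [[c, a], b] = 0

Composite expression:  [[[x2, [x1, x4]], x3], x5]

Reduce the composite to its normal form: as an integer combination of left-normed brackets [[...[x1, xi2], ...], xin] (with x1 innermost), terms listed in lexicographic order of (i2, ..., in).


-[[[[x1, x4], x2], x3], x5]


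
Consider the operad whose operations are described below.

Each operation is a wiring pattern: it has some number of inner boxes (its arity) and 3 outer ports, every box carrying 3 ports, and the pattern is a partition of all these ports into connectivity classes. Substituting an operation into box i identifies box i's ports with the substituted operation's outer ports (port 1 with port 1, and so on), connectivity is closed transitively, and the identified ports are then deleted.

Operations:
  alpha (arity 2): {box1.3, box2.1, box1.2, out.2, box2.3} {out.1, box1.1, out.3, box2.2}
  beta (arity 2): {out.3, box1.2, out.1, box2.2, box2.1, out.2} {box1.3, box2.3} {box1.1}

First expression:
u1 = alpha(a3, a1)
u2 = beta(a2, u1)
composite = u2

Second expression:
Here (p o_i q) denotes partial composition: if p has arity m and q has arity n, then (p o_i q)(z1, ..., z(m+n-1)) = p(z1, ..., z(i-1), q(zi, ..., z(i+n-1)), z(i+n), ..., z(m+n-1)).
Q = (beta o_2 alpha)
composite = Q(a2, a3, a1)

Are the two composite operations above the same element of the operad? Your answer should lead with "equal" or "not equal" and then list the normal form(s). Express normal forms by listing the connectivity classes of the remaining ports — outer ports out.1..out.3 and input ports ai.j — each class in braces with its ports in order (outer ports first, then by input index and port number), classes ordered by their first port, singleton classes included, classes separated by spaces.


equal; both compose to {out.1, out.2, out.3, a1.1, a1.2, a1.3, a2.2, a2.3, a3.1, a3.2, a3.3} {a2.1}

The first expression reduces to {out.1, out.2, out.3, a1.1, a1.2, a1.3, a2.2, a2.3, a3.1, a3.2, a3.3} {a2.1}
The second expression reduces to {out.1, out.2, out.3, a1.1, a1.2, a1.3, a2.2, a2.3, a3.1, a3.2, a3.3} {a2.1}
Both agree, so they are equal.


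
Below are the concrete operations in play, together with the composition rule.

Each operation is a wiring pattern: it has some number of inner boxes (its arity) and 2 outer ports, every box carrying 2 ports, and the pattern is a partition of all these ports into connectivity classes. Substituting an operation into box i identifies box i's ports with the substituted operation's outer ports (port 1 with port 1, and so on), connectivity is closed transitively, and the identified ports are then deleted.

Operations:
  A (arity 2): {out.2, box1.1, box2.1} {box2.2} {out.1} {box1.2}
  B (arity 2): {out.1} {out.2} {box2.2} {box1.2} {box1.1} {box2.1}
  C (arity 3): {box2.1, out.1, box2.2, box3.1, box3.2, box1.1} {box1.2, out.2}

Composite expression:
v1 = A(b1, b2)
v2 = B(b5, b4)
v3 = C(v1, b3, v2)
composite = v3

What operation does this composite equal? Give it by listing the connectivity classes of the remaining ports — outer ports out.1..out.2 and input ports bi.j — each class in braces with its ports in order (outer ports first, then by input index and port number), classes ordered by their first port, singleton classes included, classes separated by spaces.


{out.1, b3.1, b3.2} {out.2, b1.1, b2.1} {b1.2} {b2.2} {b4.1} {b4.2} {b5.1} {b5.2}

Two ports join when wires chain via C-identified ports.
through A, on inputs (b1, b2): {out.1} {out.2, b1.1, b2.1} {b1.2} {b2.2} (out.j = stage outer ports)
through B, on inputs (b5, b4): {out.1} {out.2} {b4.1} {b4.2} {b5.1} {b5.2} (out.j = stage outer ports)
through C, on inputs (b1, b2, b3, b5, b4): {out.1, b3.1, b3.2} {out.2, b1.1, b2.1} {b1.2} {b2.2} {b4.1} {b4.2} {b5.1} {b5.2} (out.j = stage outer ports)


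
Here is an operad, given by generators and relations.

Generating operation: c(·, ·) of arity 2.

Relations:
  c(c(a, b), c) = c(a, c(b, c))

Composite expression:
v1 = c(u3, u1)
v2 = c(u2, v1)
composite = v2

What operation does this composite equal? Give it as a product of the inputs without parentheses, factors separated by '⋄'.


u2 ⋄ u3 ⋄ u1


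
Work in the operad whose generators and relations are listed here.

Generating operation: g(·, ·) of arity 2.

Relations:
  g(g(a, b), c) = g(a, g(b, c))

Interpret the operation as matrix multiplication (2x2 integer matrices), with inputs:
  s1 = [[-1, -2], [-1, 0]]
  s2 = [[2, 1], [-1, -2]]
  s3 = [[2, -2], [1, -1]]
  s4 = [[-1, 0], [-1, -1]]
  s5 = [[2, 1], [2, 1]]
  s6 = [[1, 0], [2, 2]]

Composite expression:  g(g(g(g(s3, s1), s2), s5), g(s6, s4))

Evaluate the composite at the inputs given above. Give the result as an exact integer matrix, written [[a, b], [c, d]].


[[-72, -24], [-36, -12]]

g(s3, s1) = [[0, -4], [0, -2]]
g(g(s3, s1), s2) = [[4, 8], [2, 4]]
g(g(g(s3, s1), s2), s5) = [[24, 12], [12, 6]]
g(s6, s4) = [[-1, 0], [-4, -2]]
g(g(g(g(s3, s1), s2), s5), g(s6, s4)) = [[-72, -24], [-36, -12]]


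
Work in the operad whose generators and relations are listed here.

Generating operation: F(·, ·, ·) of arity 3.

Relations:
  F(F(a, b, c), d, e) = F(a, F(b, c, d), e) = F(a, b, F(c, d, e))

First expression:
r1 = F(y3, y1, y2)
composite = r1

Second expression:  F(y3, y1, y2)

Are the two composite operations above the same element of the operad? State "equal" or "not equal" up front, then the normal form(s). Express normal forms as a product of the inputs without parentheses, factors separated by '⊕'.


Reducing the first expression gives y3 ⊕ y1 ⊕ y2
Reducing the second expression gives y3 ⊕ y1 ⊕ y2
Both agree, so they are equal.

equal; the common form is y3 ⊕ y1 ⊕ y2


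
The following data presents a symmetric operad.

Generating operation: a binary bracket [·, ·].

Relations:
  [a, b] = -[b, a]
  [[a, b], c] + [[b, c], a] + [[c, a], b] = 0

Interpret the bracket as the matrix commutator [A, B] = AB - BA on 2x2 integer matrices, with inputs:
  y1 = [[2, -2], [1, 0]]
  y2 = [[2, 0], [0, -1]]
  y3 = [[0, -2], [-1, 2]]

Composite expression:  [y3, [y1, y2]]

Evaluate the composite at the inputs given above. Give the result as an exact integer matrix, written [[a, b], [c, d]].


[[0, -12], [6, 0]]

[y1, y2] = [[0, 6], [3, 0]]
[y3, [y1, y2]] = [[0, -12], [6, 0]]


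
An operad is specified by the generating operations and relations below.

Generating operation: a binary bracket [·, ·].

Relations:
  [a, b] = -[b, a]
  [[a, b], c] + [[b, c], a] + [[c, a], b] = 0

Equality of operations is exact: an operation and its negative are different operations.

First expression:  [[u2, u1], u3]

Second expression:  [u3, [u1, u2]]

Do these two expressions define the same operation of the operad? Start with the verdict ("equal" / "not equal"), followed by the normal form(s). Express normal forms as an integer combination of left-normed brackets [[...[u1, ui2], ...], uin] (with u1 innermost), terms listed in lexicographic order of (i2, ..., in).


equal; both compose to -[[u1, u2], u3]

The first expression reduces to -[[u1, u2], u3]
The second expression reduces to -[[u1, u2], u3]
Both agree, so they are equal.


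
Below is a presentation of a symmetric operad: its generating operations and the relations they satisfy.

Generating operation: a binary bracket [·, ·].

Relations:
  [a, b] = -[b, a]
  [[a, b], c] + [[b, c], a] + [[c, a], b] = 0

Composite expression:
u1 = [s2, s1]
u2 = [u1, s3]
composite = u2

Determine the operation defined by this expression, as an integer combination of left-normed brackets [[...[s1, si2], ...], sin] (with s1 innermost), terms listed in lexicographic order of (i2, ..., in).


-[[s1, s2], s3]

Expand each bracket as ab - ba; the s1-initial words give the coefficients.
Composite bracket: [[s2, s1], s3]
Under [a, b] = ab - ba we get 4 signed associative words (2^2 = 4).
Only words starting with s1 matter:
  from s1s2s3, sign -1: term -[[s1, s2], s3]


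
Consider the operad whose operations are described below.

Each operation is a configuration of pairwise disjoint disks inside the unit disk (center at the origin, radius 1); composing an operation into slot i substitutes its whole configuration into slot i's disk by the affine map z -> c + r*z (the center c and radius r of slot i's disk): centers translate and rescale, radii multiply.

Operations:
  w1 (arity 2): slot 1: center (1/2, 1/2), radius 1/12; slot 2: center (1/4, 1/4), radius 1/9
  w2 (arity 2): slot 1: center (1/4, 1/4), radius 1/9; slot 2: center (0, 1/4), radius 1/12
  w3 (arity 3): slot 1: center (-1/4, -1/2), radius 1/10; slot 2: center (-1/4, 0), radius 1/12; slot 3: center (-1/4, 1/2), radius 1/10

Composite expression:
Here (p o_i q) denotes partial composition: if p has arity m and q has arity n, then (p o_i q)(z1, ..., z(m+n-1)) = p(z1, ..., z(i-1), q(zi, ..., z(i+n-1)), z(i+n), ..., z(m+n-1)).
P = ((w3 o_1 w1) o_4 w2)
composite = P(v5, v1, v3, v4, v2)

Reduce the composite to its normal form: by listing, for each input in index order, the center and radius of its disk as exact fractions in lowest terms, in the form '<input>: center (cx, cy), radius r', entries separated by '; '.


v1: center (-9/40, -19/40), radius 1/90; v2: center (-1/4, 21/40), radius 1/120; v3: center (-1/4, 0), radius 1/12; v4: center (-9/40, 21/40), radius 1/90; v5: center (-1/5, -9/20), radius 1/120

Only the slot chain above each v matters under w3; compose those maps.
input v5: applying the 2 nested substitutions gives center (-1/5, -9/20), radius 1/120
input v1: applying the 2 nested substitutions gives center (-9/40, -19/40), radius 1/90
input v3: applying the 1 nested substitution gives center (-1/4, 0), radius 1/12
input v4: applying the 2 nested substitutions gives center (-9/40, 21/40), radius 1/90
input v2: applying the 2 nested substitutions gives center (-1/4, 21/40), radius 1/120


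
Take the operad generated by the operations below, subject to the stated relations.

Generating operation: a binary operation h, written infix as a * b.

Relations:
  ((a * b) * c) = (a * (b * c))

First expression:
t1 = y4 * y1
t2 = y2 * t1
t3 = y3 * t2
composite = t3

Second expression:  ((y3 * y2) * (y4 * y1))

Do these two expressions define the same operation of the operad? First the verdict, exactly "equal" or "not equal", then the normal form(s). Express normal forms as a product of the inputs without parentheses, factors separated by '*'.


equal; the common form is y3 * y2 * y4 * y1

The first expression, normalized: y3 * y2 * y4 * y1
The second expression, normalized: y3 * y2 * y4 * y1
One common form — equal.


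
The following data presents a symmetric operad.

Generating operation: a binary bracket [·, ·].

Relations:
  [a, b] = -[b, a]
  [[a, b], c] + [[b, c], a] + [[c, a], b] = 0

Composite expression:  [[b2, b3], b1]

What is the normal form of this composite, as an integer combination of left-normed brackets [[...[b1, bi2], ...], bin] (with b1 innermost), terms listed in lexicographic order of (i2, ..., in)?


-[[b1, b2], b3] + [[b1, b3], b2]

A multilinear Lie element is pinned by b1-initial words (b1 innermost).
Composite bracket: [[b2, b3], b1]
Full expansion: 4 signed words from ab - ba (2^2 = 4).
Keep just the words that open with b1:
  word b1b2b3 has sign -1, contributing -[[b1, b2], b3]
  word b1b3b2 has sign +1, contributing +[[b1, b3], b2]


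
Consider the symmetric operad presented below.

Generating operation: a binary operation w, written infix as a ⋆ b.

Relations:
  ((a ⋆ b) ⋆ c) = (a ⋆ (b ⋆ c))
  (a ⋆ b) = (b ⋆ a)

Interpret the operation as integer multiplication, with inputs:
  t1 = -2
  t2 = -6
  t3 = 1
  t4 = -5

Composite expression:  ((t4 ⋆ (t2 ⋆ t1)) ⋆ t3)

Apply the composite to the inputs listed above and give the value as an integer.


-60

(t2 ⋆ t1) = 12
(t4 ⋆ (t2 ⋆ t1)) = -60
((t4 ⋆ (t2 ⋆ t1)) ⋆ t3) = -60


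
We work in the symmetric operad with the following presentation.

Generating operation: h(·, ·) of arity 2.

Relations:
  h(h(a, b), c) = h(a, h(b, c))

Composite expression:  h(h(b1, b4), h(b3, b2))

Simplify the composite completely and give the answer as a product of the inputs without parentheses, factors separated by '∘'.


b1 ∘ b4 ∘ b3 ∘ b2


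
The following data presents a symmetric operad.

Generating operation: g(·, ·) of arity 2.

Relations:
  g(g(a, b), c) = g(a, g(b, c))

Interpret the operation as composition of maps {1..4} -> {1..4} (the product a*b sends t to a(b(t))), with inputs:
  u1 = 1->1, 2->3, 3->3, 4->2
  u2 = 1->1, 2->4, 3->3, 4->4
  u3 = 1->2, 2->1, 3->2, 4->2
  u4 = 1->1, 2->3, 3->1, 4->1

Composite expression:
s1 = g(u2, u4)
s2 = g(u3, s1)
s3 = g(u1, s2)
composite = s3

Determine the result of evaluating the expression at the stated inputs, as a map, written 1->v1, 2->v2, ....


1->3, 2->3, 3->3, 4->3

g(u2, u4) = 1->1, 2->3, 3->1, 4->1
g(u3, g(u2, u4)) = 1->2, 2->2, 3->2, 4->2
g(u1, g(u3, g(u2, u4))) = 1->3, 2->3, 3->3, 4->3


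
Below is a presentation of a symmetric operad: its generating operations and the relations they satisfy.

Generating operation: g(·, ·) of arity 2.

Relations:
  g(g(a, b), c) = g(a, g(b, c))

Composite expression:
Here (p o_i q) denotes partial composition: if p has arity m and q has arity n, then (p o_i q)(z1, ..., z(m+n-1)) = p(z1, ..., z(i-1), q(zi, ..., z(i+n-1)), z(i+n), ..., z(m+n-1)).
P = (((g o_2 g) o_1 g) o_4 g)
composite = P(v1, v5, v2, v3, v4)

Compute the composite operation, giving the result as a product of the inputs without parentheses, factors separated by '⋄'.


v1 ⋄ v5 ⋄ v2 ⋄ v3 ⋄ v4

Associativity of g dissolves the nesting; only the v-input order survives.
g(v1, v5) unparenthesizes to v1 ⋄ v5
g(v3, v4) unparenthesizes to v3 ⋄ v4
g(v2, g(v3, v4)) unparenthesizes to v2 ⋄ v3 ⋄ v4
g(g(v1, v5), g(v2, g(v3, v4))) unparenthesizes to v1 ⋄ v5 ⋄ v2 ⋄ v3 ⋄ v4


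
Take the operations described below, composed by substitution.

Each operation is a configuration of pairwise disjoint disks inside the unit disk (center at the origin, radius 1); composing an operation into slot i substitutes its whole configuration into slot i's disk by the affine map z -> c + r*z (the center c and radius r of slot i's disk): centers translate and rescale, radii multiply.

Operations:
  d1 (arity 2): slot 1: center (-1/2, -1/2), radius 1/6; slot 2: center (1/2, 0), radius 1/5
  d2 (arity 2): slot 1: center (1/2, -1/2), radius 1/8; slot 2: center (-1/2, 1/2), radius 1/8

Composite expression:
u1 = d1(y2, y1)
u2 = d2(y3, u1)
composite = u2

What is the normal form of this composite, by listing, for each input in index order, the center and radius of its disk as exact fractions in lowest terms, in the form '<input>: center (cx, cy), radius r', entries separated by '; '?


y1: center (-7/16, 1/2), radius 1/40; y2: center (-9/16, 7/16), radius 1/48; y3: center (1/2, -1/2), radius 1/8

Follow each y-input down from d2: c' goes to c + r*c', radius to r*r'.
tracing y3 down its 1-map path: center (1/2, -1/2), radius 1/8
tracing y2 down its 2-map path: center (-9/16, 7/16), radius 1/48
tracing y1 down its 2-map path: center (-7/16, 1/2), radius 1/40


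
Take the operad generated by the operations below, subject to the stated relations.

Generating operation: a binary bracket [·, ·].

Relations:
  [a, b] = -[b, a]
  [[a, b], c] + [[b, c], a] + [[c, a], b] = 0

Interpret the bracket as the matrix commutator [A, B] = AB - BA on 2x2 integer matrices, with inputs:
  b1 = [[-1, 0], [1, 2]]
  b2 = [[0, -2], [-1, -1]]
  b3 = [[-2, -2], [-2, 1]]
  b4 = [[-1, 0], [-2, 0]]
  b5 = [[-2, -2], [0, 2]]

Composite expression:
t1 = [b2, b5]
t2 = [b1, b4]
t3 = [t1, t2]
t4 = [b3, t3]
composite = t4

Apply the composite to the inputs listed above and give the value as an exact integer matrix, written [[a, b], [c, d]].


[b2, b5] = [[-2, -10], [4, 2]]
[b1, b4] = [[0, 0], [-7, 0]]
[[b2, b5], [b1, b4]] = [[70, 0], [-28, -70]]
[b3, [[b2, b5], [b1, b4]]] = [[56, 280], [-364, -56]]

[[56, 280], [-364, -56]]


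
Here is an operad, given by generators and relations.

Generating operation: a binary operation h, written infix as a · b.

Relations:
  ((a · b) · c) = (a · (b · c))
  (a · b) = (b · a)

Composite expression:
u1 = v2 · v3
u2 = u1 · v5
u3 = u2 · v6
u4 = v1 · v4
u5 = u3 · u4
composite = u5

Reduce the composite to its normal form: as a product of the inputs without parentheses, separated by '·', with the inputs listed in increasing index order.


v1 · v2 · v3 · v4 · v5 · v6


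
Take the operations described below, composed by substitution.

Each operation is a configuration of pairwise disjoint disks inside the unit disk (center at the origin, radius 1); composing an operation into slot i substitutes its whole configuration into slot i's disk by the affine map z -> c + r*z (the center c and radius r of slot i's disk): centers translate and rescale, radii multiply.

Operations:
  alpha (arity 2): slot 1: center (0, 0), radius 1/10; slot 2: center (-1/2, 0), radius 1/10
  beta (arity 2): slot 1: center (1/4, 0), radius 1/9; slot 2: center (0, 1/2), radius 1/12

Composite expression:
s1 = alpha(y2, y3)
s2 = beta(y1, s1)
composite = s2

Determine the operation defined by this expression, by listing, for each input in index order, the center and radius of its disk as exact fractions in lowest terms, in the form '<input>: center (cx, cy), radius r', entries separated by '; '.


Only the slot chain above each y matters under beta; compose those maps.
y1 passes through 1 substitution, ending at center (1/4, 0), radius 1/9
y2 passes through 2 substitutions, ending at center (0, 1/2), radius 1/120
y3 passes through 2 substitutions, ending at center (-1/24, 1/2), radius 1/120

y1: center (1/4, 0), radius 1/9; y2: center (0, 1/2), radius 1/120; y3: center (-1/24, 1/2), radius 1/120


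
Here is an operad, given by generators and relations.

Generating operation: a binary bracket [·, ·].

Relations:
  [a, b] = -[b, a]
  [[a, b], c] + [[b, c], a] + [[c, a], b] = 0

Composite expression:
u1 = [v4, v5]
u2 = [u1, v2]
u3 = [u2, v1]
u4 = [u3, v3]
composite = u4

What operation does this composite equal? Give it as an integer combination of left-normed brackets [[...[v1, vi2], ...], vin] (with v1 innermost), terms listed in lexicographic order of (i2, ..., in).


Left-normed coefficients sit on the v1-initial expansion words.
Composite bracket: [[[[v4, v5], v2], v1], v3]
Expanding via [a, b] = ab - ba: 16 signed words (2^4 = 16).
Words beginning with v1 determine it all:
  v1v2v4v5v3 (sign +1) contributes +[[[[v1, v2], v4], v5], v3]
  v1v2v5v4v3 (sign -1) contributes -[[[[v1, v2], v5], v4], v3]
  v1v4v5v2v3 (sign -1) contributes -[[[[v1, v4], v5], v2], v3]
  v1v5v4v2v3 (sign +1) contributes +[[[[v1, v5], v4], v2], v3]

[[[[v1, v2], v4], v5], v3] - [[[[v1, v2], v5], v4], v3] - [[[[v1, v4], v5], v2], v3] + [[[[v1, v5], v4], v2], v3]


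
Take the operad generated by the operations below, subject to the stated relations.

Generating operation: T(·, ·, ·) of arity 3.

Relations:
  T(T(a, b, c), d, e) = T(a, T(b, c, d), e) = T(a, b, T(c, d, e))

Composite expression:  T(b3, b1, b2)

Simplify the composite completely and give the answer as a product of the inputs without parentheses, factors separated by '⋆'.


The T-tree's shape is irrelevant; the b-reading-order decides.
T(b3, b1, b2) flattens to b3 ⋆ b1 ⋆ b2

b3 ⋆ b1 ⋆ b2


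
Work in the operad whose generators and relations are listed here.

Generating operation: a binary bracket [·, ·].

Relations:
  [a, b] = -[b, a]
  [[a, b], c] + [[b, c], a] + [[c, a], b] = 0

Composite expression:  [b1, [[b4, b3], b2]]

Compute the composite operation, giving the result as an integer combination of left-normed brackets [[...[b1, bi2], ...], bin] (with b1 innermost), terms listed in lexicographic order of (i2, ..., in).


[[[b1, b2], b3], b4] - [[[b1, b2], b4], b3] - [[[b1, b3], b4], b2] + [[[b1, b4], b3], b2]

In the tensor algebra, words opening b1 carry the b1-anchored form.
Composite bracket: [b1, [[b4, b3], b2]]
Each bracket splits as ab - ba, giving 8 signed words (2^3 = 8).
Keep just the words that open with b1:
  word b1b2b3b4 has sign +1, contributing +[[[b1, b2], b3], b4]
  word b1b2b4b3 has sign -1, contributing -[[[b1, b2], b4], b3]
  word b1b3b4b2 has sign -1, contributing -[[[b1, b3], b4], b2]
  word b1b4b3b2 has sign +1, contributing +[[[b1, b4], b3], b2]


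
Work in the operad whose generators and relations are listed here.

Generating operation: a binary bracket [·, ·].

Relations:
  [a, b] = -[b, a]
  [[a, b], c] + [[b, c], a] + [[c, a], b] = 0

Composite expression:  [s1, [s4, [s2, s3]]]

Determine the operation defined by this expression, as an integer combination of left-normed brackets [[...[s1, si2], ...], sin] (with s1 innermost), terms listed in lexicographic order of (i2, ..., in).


Expand each bracket as ab - ba; the s1-initial words give the coefficients.
Composite bracket: [s1, [s4, [s2, s3]]]
The bracket unfolds into 8 signed words via [a, b] = ab - ba (2^3 = 8).
The s1-initial words carry the normal form:
  from s1s2s3s4, sign -1: term -[[[s1, s2], s3], s4]
  from s1s3s2s4, sign +1: term +[[[s1, s3], s2], s4]
  from s1s4s2s3, sign +1: term +[[[s1, s4], s2], s3]
  from s1s4s3s2, sign -1: term -[[[s1, s4], s3], s2]

-[[[s1, s2], s3], s4] + [[[s1, s3], s2], s4] + [[[s1, s4], s2], s3] - [[[s1, s4], s3], s2]


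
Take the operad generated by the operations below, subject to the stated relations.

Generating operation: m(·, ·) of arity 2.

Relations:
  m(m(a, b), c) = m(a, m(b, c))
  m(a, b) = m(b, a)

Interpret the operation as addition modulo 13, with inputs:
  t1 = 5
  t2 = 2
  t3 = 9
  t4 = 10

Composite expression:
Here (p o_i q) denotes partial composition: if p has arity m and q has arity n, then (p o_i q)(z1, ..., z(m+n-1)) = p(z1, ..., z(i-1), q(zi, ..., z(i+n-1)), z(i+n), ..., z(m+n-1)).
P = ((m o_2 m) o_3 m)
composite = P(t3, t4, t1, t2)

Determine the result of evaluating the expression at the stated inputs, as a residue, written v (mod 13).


0 (mod 13)

m(t1, t2) = 7
m(t4, m(t1, t2)) = 4
m(t3, m(t4, m(t1, t2))) = 0


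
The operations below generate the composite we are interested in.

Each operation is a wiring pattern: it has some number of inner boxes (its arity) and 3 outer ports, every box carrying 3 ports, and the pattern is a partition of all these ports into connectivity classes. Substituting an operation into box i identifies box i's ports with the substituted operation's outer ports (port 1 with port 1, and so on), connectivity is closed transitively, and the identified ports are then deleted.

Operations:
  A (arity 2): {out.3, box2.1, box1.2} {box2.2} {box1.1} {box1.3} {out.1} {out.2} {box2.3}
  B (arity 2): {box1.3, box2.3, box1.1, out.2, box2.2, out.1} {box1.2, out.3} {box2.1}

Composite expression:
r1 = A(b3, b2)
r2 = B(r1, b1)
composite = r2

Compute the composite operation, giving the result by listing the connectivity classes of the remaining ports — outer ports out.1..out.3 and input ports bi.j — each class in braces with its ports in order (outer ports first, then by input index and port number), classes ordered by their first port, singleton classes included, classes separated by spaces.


{out.1, out.2, b1.2, b1.3, b2.1, b3.2} {out.3} {b1.1} {b2.2} {b2.3} {b3.1} {b3.3}

Reachability decides: close wires over B-identified ports.
stage A: inputs (b3, b2), connectivity {out.1} {out.2} {out.3, b2.1, b3.2} {b2.2} {b2.3} {b3.1} {b3.3}, out.j its boundary
stage B: inputs (b3, b2, b1), connectivity {out.1, out.2, b1.2, b1.3, b2.1, b3.2} {out.3} {b1.1} {b2.2} {b2.3} {b3.1} {b3.3}, out.j its boundary


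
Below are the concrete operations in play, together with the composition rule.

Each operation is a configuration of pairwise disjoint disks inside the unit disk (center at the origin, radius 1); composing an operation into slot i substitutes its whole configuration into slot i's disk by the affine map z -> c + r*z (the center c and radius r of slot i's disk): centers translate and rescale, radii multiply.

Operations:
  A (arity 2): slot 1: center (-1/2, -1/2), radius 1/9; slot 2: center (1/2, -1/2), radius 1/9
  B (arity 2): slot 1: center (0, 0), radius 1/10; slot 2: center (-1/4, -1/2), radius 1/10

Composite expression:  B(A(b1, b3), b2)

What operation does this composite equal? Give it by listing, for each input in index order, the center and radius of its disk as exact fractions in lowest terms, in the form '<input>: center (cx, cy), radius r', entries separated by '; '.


b1: center (-1/20, -1/20), radius 1/90; b2: center (-1/4, -1/2), radius 1/10; b3: center (1/20, -1/20), radius 1/90

Below B, radii multiply path by path; the b-disk centers shift.
for b1, the 2-step affine chain lands on center (-1/20, -1/20), radius 1/90
for b3, the 2-step affine chain lands on center (1/20, -1/20), radius 1/90
for b2, the 1-step affine chain lands on center (-1/4, -1/2), radius 1/10


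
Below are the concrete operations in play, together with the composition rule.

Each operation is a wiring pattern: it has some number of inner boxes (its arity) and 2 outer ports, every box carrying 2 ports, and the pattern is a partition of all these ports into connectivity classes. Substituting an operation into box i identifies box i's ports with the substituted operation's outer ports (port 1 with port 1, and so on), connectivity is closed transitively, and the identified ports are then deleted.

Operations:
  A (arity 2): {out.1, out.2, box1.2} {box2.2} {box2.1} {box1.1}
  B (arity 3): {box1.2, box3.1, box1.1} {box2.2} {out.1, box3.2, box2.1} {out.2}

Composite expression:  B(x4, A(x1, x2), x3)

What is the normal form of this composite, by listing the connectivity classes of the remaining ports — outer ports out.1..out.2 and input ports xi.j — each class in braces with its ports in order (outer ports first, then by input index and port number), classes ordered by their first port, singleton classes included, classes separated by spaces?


{out.1, x1.2, x3.2} {out.2} {x1.1} {x2.1} {x2.2} {x3.1, x4.1, x4.2}

Two ports join when wires chain via B-identified ports.
composing A on (x1, x2), with out.j its own outer ports: {out.1, out.2, x1.2} {x1.1} {x2.1} {x2.2}
composing B on (x4, x1, x2, x3), with out.j its own outer ports: {out.1, x1.2, x3.2} {out.2} {x1.1} {x2.1} {x2.2} {x3.1, x4.1, x4.2}


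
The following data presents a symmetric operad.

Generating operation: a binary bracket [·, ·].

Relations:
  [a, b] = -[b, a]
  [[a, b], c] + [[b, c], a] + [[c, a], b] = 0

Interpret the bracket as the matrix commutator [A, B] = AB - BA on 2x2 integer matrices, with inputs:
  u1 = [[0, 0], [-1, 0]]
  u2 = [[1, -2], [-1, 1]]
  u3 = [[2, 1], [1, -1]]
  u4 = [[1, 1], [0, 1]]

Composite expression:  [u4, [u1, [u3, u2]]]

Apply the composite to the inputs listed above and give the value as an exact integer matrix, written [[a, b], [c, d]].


[[-2, 12], [0, 2]]

[u3, u2] = [[1, -6], [3, -1]]
[u1, [u3, u2]] = [[-6, 0], [-2, 6]]
[u4, [u1, [u3, u2]]] = [[-2, 12], [0, 2]]


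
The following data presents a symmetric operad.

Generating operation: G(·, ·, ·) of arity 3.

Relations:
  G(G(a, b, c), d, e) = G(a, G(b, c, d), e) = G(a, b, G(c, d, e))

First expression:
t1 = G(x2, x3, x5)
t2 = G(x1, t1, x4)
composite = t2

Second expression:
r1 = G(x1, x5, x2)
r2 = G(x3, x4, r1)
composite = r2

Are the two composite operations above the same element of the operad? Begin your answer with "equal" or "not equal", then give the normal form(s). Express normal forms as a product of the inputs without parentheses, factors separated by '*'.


The first composite normalizes to x1 * x2 * x3 * x5 * x4
The second composite normalizes to x3 * x4 * x1 * x5 * x2
They disagree, so not equal.

not equal; first: x1 * x2 * x3 * x5 * x4; second: x3 * x4 * x1 * x5 * x2


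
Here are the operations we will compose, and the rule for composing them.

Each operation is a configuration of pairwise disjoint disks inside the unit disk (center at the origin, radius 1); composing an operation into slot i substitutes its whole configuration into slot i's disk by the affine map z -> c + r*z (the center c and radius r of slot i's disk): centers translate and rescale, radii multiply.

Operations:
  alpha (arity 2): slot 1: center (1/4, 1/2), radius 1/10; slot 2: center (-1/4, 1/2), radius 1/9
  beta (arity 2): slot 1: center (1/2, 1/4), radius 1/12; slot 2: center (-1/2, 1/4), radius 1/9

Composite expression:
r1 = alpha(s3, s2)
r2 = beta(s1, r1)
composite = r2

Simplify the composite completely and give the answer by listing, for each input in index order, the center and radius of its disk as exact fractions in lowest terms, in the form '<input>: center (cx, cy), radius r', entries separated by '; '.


s1: center (1/2, 1/4), radius 1/12; s2: center (-19/36, 11/36), radius 1/81; s3: center (-17/36, 11/36), radius 1/90

Only the slot chain above each s matters under beta; compose those maps.
input s1: composing its 1 substitution step yields center (1/2, 1/4), radius 1/12
input s3: composing its 2 substitution steps yields center (-17/36, 11/36), radius 1/90
input s2: composing its 2 substitution steps yields center (-19/36, 11/36), radius 1/81
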